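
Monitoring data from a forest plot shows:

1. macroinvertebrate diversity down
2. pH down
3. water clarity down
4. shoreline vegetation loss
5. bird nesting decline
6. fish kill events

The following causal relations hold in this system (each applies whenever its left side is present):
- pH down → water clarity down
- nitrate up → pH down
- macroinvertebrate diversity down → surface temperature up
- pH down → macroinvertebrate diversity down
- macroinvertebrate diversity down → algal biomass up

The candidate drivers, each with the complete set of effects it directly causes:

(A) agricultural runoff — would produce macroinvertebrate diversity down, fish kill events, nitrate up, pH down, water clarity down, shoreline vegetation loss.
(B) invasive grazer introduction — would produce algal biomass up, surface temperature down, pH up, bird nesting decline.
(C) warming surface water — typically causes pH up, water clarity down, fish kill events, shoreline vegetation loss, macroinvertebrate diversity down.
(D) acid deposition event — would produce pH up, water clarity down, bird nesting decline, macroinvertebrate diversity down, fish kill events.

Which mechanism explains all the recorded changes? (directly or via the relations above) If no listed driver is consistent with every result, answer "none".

Testing each hypothesis:
(A) agricultural runoff — macroinvertebrate diversity down yes; pH down yes; water clarity down yes; shoreline vegetation loss yes; bird nesting decline NO; fish kill events yes
(B) invasive grazer introduction — fails on macroinvertebrate diversity down, pH down, water clarity down, shoreline vegetation loss, fish kill events (predicts pH up, not pH down)
(C) warming surface water — fails on pH down, bird nesting decline (predicts pH up, not pH down)
(D) acid deposition event — macroinvertebrate diversity down yes; pH down NO; water clarity down yes; shoreline vegetation loss NO; bird nesting decline yes; fish kill events yes
Every candidate fails on at least one observation.

none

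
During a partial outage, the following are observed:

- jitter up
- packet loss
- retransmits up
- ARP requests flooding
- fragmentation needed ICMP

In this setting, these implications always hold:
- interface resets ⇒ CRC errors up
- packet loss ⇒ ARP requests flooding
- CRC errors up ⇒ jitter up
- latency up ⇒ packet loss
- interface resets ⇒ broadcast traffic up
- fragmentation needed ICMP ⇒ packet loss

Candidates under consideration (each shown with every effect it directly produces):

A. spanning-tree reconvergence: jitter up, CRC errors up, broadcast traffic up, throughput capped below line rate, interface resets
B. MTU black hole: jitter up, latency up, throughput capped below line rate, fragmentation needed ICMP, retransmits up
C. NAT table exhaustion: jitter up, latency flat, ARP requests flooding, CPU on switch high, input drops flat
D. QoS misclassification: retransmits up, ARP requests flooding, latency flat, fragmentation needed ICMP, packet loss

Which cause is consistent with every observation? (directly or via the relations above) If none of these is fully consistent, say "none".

B

For each candidate, compare predicted effects to what was observed:
(A) spanning-tree reconvergence — does not account for packet loss, retransmits up, ARP requests flooding, fragmentation needed ICMP
(B) MTU black hole — jitter up match; packet loss match (by fragmentation needed ICMP → packet loss); retransmits up match; ARP requests flooding match (by fragmentation needed ICMP → packet loss → ARP requests flooding); fragmentation needed ICMP match
(C) NAT table exhaustion — jitter up match; packet loss miss; retransmits up miss; ARP requests flooding match; fragmentation needed ICMP miss
(D) QoS misclassification — jitter up miss; packet loss match; retransmits up match; ARP requests flooding match; fragmentation needed ICMP match
(B) is the only candidate with no mismatches.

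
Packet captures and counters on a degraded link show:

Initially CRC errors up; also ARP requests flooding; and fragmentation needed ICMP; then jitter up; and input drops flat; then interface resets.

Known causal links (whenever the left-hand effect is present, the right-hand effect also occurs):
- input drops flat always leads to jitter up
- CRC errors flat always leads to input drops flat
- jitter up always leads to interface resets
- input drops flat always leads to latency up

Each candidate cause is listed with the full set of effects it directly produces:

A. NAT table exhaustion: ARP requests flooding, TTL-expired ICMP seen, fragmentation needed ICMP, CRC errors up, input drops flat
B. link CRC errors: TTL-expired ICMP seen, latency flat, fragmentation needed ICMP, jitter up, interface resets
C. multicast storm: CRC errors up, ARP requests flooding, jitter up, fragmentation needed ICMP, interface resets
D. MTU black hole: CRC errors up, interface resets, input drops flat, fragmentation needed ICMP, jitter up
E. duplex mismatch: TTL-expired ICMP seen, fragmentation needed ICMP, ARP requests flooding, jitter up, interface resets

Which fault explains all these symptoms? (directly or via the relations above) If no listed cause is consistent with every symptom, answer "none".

A

Checking each candidate against the observations:
(A) NAT table exhaustion — CRC errors up ✓; ARP requests flooding ✓; fragmentation needed ICMP ✓; jitter up ✓ (by input drops flat → jitter up); input drops flat ✓; interface resets ✓ (by input drops flat → jitter up → interface resets)
(B) link CRC errors — does not account for CRC errors up, ARP requests flooding, input drops flat
(C) multicast storm — CRC errors up ✓; ARP requests flooding ✓; fragmentation needed ICMP ✓; jitter up ✓; input drops flat ✗; interface resets ✓
(D) MTU black hole — does not account for ARP requests flooding
(E) duplex mismatch — CRC errors up ✗; ARP requests flooding ✓; fragmentation needed ICMP ✓; jitter up ✓; input drops flat ✗; interface resets ✓
(A) is the only candidate with no mismatches.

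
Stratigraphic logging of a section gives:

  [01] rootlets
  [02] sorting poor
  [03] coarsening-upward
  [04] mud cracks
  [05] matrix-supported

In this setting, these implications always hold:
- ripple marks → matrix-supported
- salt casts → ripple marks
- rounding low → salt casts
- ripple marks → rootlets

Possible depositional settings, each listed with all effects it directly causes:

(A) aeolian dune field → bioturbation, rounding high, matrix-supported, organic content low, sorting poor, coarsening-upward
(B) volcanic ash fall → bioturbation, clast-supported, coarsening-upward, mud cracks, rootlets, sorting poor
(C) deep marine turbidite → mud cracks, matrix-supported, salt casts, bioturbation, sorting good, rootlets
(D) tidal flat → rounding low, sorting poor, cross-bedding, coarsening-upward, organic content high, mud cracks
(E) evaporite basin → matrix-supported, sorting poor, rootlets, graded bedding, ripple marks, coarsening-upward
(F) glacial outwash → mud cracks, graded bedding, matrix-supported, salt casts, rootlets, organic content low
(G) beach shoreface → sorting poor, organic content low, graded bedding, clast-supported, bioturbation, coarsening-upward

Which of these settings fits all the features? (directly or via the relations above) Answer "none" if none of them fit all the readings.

D

For each candidate, compare predicted effects to what was observed:
(A) aeolian dune field — rootlets miss; sorting poor match; coarsening-upward match; mud cracks miss; matrix-supported match
(B) volcanic ash fall — fails on matrix-supported (predicts clast-supported, not matrix-supported)
(C) deep marine turbidite — rootlets match; sorting poor miss; coarsening-upward miss; mud cracks match; matrix-supported match
(D) tidal flat — accounts for every observation (rootlets through rounding low → salt casts → ripple marks → rootlets)
(E) evaporite basin — rootlets match; sorting poor match; coarsening-upward match; mud cracks miss; matrix-supported match
(F) glacial outwash — rootlets match; sorting poor miss; coarsening-upward miss; mud cracks match; matrix-supported match
(G) beach shoreface — fails on rootlets, mud cracks, matrix-supported (predicts clast-supported, not matrix-supported)
(D) is the only candidate with no mismatches.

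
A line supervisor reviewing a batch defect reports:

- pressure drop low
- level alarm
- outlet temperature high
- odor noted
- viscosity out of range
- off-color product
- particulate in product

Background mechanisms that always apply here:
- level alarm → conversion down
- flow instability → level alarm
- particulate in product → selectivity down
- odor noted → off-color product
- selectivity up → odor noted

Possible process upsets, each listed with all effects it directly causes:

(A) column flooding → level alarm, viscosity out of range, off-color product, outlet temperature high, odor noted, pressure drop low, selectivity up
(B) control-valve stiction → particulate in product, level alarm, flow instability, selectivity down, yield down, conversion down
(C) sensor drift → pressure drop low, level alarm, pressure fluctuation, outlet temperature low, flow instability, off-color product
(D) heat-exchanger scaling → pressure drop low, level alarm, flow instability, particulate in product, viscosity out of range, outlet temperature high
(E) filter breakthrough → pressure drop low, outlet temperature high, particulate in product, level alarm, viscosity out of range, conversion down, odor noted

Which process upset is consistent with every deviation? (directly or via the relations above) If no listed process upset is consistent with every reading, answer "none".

E

Per-candidate check:
(A) column flooding — pressure drop low ✓; level alarm ✓; outlet temperature high ✓; odor noted ✓; viscosity out of range ✓; off-color product ✓; particulate in product ✗
(B) control-valve stiction — does not account for pressure drop low, outlet temperature high, odor noted, viscosity out of range, off-color product
(C) sensor drift — pressure drop low ✓; level alarm ✓; outlet temperature high ✗; odor noted ✗; viscosity out of range ✗; off-color product ✓; particulate in product ✗
(D) heat-exchanger scaling — pressure drop low ✓; level alarm ✓; outlet temperature high ✓; odor noted ✗; viscosity out of range ✓; off-color product ✗; particulate in product ✓
(E) filter breakthrough — accounts for every observation (off-color product through odor noted → off-color product)
(E) alone accounts for all the evidence.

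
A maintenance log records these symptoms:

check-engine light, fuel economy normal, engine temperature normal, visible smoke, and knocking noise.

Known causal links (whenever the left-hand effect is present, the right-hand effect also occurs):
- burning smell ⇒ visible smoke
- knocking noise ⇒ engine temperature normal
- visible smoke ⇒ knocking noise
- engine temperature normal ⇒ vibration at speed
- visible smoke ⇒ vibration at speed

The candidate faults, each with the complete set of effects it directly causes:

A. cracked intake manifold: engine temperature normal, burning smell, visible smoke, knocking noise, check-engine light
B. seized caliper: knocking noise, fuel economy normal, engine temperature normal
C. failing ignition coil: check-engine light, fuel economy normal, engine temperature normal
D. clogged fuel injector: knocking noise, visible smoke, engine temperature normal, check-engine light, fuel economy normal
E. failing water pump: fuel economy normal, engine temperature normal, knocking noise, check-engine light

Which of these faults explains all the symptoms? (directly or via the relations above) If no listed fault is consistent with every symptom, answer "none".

Testing each hypothesis:
(A) cracked intake manifold — check-engine light yes; fuel economy normal NO; engine temperature normal yes; visible smoke yes; knocking noise yes
(B) seized caliper — does not account for check-engine light, visible smoke
(C) failing ignition coil — check-engine light yes; fuel economy normal yes; engine temperature normal yes; visible smoke NO; knocking noise NO
(D) clogged fuel injector — check-engine light yes; fuel economy normal yes; engine temperature normal yes; visible smoke yes; knocking noise yes
(E) failing water pump — does not account for visible smoke
(D) is the only candidate with no mismatches.

D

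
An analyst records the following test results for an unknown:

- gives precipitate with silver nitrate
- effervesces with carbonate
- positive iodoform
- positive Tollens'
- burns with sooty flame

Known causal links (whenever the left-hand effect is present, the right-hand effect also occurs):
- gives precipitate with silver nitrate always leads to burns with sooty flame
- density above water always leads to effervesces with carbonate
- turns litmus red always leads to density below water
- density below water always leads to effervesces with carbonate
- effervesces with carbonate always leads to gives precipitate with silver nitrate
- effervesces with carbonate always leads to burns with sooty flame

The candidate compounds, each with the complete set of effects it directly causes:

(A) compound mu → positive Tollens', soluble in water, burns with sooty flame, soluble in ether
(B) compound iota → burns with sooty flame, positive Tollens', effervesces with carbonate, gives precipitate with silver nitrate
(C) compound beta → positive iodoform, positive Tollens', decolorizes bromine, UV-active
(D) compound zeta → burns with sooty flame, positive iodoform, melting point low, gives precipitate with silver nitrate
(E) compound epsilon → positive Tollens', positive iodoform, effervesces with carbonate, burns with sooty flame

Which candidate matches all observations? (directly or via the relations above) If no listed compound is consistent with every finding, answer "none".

Checking each candidate against the observations:
(A) compound mu — does not account for gives precipitate with silver nitrate, effervesces with carbonate, positive iodoform
(B) compound iota — does not account for positive iodoform
(C) compound beta — does not account for gives precipitate with silver nitrate, effervesces with carbonate, burns with sooty flame
(D) compound zeta — gives precipitate with silver nitrate ✓; effervesces with carbonate ✗; positive iodoform ✓; positive Tollens' ✗; burns with sooty flame ✓
(E) compound epsilon — gives precipitate with silver nitrate ✓ (via effervesces with carbonate → gives precipitate with silver nitrate); effervesces with carbonate ✓; positive iodoform ✓; positive Tollens' ✓; burns with sooty flame ✓
(E) alone accounts for all the evidence.

E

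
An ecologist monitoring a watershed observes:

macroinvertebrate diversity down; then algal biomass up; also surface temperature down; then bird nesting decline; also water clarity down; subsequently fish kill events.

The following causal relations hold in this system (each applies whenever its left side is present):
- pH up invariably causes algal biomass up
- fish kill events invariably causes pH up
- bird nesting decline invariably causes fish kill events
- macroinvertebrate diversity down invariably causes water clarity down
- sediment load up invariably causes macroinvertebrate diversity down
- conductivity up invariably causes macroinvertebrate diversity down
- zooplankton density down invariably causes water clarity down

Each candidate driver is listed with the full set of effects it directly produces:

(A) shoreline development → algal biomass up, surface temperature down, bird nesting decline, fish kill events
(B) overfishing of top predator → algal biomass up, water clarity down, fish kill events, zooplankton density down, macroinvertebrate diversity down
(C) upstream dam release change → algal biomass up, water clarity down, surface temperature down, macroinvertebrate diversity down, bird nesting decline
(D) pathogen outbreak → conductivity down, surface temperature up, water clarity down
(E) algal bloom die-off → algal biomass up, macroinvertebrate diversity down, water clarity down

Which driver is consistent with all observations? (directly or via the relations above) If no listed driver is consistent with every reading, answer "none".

C

For each candidate, compare predicted effects to what was observed:
(A) shoreline development — macroinvertebrate diversity down NO; algal biomass up yes; surface temperature down yes; bird nesting decline yes; water clarity down NO; fish kill events yes
(B) overfishing of top predator — macroinvertebrate diversity down yes; algal biomass up yes; surface temperature down NO; bird nesting decline NO; water clarity down yes; fish kill events yes
(C) upstream dam release change — macroinvertebrate diversity down yes; algal biomass up yes; surface temperature down yes; bird nesting decline yes; water clarity down yes; fish kill events yes (by bird nesting decline → fish kill events)
(D) pathogen outbreak — fails on macroinvertebrate diversity down, algal biomass up, surface temperature down, bird nesting decline, fish kill events (predicts surface temperature up, not surface temperature down)
(E) algal bloom die-off — does not account for surface temperature down, bird nesting decline, fish kill events
(C) alone accounts for all the evidence.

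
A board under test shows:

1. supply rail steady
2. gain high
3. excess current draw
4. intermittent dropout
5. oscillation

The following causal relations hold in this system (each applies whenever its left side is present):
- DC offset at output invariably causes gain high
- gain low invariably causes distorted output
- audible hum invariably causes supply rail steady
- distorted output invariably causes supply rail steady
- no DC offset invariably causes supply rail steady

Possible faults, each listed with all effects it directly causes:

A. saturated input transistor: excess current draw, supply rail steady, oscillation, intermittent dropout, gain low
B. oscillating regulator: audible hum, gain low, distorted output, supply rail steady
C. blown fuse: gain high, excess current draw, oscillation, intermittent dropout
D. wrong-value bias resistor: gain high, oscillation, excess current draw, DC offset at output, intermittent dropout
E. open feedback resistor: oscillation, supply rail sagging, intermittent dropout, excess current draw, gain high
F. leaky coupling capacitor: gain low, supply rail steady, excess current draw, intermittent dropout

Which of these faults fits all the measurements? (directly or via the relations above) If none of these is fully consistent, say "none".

Per-candidate check:
(A) saturated input transistor — fails on gain high (predicts gain low, not gain high)
(B) oscillating regulator — fails on gain high, excess current draw, intermittent dropout, oscillation (predicts gain low, not gain high)
(C) blown fuse — does not account for supply rail steady
(D) wrong-value bias resistor — supply rail steady NO; gain high yes; excess current draw yes; intermittent dropout yes; oscillation yes
(E) open feedback resistor — supply rail steady NO; gain high yes; excess current draw yes; intermittent dropout yes; oscillation yes
(F) leaky coupling capacitor — supply rail steady yes; gain high NO; excess current draw yes; intermittent dropout yes; oscillation NO
Every candidate fails on at least one observation.

none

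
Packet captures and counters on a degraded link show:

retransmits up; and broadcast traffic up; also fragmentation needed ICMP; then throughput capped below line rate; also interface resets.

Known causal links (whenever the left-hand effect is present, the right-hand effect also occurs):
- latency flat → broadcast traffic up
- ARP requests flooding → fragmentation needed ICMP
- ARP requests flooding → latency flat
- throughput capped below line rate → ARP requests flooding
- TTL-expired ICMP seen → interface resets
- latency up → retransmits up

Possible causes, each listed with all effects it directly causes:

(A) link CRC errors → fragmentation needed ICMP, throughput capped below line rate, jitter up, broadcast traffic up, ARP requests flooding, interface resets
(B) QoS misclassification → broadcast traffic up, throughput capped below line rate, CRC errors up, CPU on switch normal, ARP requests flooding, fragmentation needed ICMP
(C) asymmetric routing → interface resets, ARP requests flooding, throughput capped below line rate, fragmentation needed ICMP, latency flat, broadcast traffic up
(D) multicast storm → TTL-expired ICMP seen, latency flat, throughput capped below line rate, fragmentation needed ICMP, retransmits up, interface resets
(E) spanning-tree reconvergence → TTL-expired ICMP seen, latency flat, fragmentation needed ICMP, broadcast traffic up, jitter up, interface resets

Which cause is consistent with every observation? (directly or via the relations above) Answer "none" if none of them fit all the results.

D

For each candidate, compare predicted effects to what was observed:
(A) link CRC errors — retransmits up ✗; broadcast traffic up ✓; fragmentation needed ICMP ✓; throughput capped below line rate ✓; interface resets ✓
(B) QoS misclassification — does not account for retransmits up, interface resets
(C) asymmetric routing — does not account for retransmits up
(D) multicast storm — retransmits up ✓; broadcast traffic up ✓ (via latency flat → broadcast traffic up); fragmentation needed ICMP ✓; throughput capped below line rate ✓; interface resets ✓
(E) spanning-tree reconvergence — does not account for retransmits up, throughput capped below line rate
(D) alone accounts for all the evidence.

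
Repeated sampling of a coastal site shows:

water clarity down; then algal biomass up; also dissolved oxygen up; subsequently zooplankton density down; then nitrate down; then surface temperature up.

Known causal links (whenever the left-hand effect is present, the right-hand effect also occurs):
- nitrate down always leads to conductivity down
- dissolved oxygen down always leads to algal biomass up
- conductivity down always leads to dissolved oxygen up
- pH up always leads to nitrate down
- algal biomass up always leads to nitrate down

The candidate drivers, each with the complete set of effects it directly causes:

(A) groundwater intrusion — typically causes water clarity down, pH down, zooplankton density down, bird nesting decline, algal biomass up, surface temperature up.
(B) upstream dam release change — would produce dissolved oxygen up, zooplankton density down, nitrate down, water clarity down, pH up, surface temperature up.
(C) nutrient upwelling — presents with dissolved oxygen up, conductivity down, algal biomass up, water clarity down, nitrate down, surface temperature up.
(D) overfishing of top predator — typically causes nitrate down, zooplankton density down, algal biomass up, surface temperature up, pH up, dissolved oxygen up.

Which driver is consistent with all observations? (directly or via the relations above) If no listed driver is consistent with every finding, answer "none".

A

Per-candidate check:
(A) groundwater intrusion — accounts for every observation (dissolved oxygen up via algal biomass up → nitrate down → conductivity down → dissolved oxygen up)
(B) upstream dam release change — water clarity down +; algal biomass up -; dissolved oxygen up +; zooplankton density down +; nitrate down +; surface temperature up +
(C) nutrient upwelling — water clarity down +; algal biomass up +; dissolved oxygen up +; zooplankton density down -; nitrate down +; surface temperature up +
(D) overfishing of top predator — does not account for water clarity down
(A) alone accounts for all the evidence.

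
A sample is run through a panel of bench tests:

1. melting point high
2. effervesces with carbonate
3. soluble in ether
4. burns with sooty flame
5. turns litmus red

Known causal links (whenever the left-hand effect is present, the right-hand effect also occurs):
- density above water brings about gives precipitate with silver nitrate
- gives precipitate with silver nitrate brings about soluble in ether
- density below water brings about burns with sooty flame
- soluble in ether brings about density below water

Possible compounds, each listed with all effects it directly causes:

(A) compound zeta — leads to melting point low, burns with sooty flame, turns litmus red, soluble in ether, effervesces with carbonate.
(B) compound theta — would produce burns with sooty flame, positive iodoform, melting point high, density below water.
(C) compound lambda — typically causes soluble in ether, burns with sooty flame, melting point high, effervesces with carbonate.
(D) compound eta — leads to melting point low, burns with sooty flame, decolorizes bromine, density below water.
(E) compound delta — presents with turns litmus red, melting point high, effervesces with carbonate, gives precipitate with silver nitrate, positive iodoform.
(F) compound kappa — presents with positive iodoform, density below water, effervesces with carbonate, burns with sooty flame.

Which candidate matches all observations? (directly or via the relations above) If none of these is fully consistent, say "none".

E

Testing each hypothesis:
(A) compound zeta — fails on melting point high (predicts melting point low, not melting point high)
(B) compound theta — does not account for effervesces with carbonate, soluble in ether, turns litmus red
(C) compound lambda — does not account for turns litmus red
(D) compound eta — melting point high NO; effervesces with carbonate NO; soluble in ether NO; burns with sooty flame yes; turns litmus red NO
(E) compound delta — melting point high yes; effervesces with carbonate yes; soluble in ether yes (through gives precipitate with silver nitrate → soluble in ether); burns with sooty flame yes (through gives precipitate with silver nitrate → soluble in ether → density below water → burns with sooty flame); turns litmus red yes
(F) compound kappa — does not account for melting point high, soluble in ether, turns litmus red
(E) alone accounts for all the evidence.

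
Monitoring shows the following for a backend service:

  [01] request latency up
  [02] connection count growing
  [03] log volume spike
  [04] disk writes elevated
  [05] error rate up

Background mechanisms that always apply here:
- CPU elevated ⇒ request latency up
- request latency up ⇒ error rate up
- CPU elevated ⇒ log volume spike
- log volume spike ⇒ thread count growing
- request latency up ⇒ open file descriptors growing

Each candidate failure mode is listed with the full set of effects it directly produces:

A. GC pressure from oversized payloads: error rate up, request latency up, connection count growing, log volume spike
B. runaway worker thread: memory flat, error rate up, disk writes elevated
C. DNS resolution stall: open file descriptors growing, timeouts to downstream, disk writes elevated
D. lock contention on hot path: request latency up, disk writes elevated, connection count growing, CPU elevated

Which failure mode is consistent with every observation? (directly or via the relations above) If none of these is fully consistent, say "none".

D

Per-candidate check:
(A) GC pressure from oversized payloads — request latency up yes; connection count growing yes; log volume spike yes; disk writes elevated NO; error rate up yes
(B) runaway worker thread — does not account for request latency up, connection count growing, log volume spike
(C) DNS resolution stall — does not account for request latency up, connection count growing, log volume spike, error rate up
(D) lock contention on hot path — request latency up yes; connection count growing yes; log volume spike yes (by CPU elevated → log volume spike); disk writes elevated yes; error rate up yes (by request latency up → error rate up)
(D) alone accounts for all the evidence.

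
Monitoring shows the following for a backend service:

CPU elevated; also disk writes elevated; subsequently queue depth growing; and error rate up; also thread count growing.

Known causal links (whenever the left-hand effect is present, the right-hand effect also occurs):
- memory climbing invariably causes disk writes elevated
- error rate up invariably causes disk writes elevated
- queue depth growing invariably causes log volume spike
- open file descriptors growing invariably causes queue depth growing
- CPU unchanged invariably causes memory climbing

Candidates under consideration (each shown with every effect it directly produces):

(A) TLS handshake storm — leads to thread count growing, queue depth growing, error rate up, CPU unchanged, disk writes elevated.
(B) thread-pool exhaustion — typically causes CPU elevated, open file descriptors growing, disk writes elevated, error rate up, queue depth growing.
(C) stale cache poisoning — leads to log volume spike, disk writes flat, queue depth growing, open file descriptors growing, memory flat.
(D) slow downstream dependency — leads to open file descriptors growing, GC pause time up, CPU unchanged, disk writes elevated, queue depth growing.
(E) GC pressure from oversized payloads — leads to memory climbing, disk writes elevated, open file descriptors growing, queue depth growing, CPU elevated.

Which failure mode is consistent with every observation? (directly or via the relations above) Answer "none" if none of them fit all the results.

none

For each candidate, compare predicted effects to what was observed:
(A) TLS handshake storm — CPU elevated miss; disk writes elevated match; queue depth growing match; error rate up match; thread count growing match
(B) thread-pool exhaustion — CPU elevated match; disk writes elevated match; queue depth growing match; error rate up match; thread count growing miss
(C) stale cache poisoning — CPU elevated miss; disk writes elevated miss; queue depth growing match; error rate up miss; thread count growing miss
(D) slow downstream dependency — fails on CPU elevated, error rate up, thread count growing (predicts CPU unchanged, not CPU elevated)
(E) GC pressure from oversized payloads — does not account for error rate up, thread count growing
No candidate is consistent with all observations.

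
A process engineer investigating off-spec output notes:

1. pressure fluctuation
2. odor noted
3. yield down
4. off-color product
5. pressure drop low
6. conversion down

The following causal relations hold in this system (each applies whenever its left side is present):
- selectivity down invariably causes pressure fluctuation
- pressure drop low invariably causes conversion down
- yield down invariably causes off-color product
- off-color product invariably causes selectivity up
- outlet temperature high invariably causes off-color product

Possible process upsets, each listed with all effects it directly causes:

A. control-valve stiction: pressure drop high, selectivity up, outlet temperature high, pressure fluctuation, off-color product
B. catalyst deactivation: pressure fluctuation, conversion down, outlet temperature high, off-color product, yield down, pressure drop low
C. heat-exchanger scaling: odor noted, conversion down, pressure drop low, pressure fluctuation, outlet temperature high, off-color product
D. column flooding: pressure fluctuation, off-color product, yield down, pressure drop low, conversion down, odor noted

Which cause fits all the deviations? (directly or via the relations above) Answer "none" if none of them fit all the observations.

D

Testing each hypothesis:
(A) control-valve stiction — pressure fluctuation yes; odor noted NO; yield down NO; off-color product yes; pressure drop low NO; conversion down NO
(B) catalyst deactivation — pressure fluctuation yes; odor noted NO; yield down yes; off-color product yes; pressure drop low yes; conversion down yes
(C) heat-exchanger scaling — does not account for yield down
(D) column flooding — pressure fluctuation yes; odor noted yes; yield down yes; off-color product yes; pressure drop low yes; conversion down yes
(D) is the only candidate with no mismatches.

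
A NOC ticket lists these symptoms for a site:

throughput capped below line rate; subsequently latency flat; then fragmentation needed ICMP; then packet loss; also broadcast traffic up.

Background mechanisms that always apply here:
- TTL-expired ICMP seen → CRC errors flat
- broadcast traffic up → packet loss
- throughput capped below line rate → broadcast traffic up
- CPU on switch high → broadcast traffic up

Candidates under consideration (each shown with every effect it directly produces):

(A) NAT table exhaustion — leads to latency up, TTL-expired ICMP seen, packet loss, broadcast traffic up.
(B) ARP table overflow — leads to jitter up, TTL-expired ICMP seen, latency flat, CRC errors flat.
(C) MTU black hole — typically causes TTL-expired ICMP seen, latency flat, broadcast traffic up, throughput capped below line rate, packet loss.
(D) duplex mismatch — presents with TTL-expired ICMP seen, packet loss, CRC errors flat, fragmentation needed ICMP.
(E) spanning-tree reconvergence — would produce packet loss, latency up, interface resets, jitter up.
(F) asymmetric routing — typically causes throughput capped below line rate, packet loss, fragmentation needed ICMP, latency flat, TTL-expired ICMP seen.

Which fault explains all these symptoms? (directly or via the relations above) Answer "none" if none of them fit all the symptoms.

F

Checking each candidate against the observations:
(A) NAT table exhaustion — throughput capped below line rate -; latency flat -; fragmentation needed ICMP -; packet loss +; broadcast traffic up +
(B) ARP table overflow — throughput capped below line rate -; latency flat +; fragmentation needed ICMP -; packet loss -; broadcast traffic up -
(C) MTU black hole — throughput capped below line rate +; latency flat +; fragmentation needed ICMP -; packet loss +; broadcast traffic up +
(D) duplex mismatch — throughput capped below line rate -; latency flat -; fragmentation needed ICMP +; packet loss +; broadcast traffic up -
(E) spanning-tree reconvergence — throughput capped below line rate -; latency flat -; fragmentation needed ICMP -; packet loss +; broadcast traffic up -
(F) asymmetric routing — accounts for every observation (broadcast traffic up by throughput capped below line rate → broadcast traffic up)
(F) is the only candidate with no mismatches.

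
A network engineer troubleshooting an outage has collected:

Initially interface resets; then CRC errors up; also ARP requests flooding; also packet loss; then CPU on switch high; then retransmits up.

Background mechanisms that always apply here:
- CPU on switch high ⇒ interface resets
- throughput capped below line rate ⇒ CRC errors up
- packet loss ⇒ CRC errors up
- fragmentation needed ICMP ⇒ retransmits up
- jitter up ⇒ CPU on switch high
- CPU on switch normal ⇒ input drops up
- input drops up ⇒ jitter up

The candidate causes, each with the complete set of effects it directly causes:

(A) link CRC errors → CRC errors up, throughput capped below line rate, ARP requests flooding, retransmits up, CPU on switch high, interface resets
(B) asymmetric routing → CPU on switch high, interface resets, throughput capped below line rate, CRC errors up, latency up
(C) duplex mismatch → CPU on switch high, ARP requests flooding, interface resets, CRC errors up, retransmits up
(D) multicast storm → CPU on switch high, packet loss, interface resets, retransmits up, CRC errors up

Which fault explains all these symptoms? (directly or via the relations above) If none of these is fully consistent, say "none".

Checking each candidate against the observations:
(A) link CRC errors — does not account for packet loss
(B) asymmetric routing — does not account for ARP requests flooding, packet loss, retransmits up
(C) duplex mismatch — interface resets yes; CRC errors up yes; ARP requests flooding yes; packet loss NO; CPU on switch high yes; retransmits up yes
(D) multicast storm — does not account for ARP requests flooding
None of the listed candidates fits everything.

none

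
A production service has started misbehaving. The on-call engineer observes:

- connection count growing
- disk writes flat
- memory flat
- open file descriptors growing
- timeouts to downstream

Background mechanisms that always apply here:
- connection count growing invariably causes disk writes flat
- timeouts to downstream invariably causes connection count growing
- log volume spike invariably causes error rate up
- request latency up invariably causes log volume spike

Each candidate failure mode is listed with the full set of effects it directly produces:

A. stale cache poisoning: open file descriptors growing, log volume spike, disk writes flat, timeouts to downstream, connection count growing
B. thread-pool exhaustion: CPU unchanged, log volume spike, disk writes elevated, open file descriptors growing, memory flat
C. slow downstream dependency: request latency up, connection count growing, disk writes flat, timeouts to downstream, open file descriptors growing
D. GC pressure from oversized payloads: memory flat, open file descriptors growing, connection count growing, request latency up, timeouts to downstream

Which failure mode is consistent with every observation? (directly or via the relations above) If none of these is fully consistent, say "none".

D

For each candidate, compare predicted effects to what was observed:
(A) stale cache poisoning — does not account for memory flat
(B) thread-pool exhaustion — fails on connection count growing, disk writes flat, timeouts to downstream (predicts disk writes elevated, not disk writes flat)
(C) slow downstream dependency — does not account for memory flat
(D) GC pressure from oversized payloads — connection count growing yes; disk writes flat yes (through connection count growing → disk writes flat); memory flat yes; open file descriptors growing yes; timeouts to downstream yes
(D) alone accounts for all the evidence.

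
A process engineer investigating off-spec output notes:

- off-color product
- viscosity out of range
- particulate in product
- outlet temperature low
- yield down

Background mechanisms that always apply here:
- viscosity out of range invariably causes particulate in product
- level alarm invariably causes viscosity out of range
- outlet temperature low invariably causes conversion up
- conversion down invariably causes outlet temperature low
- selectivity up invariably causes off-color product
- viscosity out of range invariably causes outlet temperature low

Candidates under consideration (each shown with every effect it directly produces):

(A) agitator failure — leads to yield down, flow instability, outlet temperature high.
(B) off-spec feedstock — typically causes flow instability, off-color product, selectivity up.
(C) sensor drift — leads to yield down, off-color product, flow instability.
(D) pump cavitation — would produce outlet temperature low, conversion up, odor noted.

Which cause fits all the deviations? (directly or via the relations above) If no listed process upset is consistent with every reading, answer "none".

none

Per-candidate check:
(A) agitator failure — fails on off-color product, viscosity out of range, particulate in product, outlet temperature low (predicts outlet temperature high, not outlet temperature low)
(B) off-spec feedstock — off-color product yes; viscosity out of range NO; particulate in product NO; outlet temperature low NO; yield down NO
(C) sensor drift — does not account for viscosity out of range, particulate in product, outlet temperature low
(D) pump cavitation — does not account for off-color product, viscosity out of range, particulate in product, yield down
Every candidate fails on at least one observation.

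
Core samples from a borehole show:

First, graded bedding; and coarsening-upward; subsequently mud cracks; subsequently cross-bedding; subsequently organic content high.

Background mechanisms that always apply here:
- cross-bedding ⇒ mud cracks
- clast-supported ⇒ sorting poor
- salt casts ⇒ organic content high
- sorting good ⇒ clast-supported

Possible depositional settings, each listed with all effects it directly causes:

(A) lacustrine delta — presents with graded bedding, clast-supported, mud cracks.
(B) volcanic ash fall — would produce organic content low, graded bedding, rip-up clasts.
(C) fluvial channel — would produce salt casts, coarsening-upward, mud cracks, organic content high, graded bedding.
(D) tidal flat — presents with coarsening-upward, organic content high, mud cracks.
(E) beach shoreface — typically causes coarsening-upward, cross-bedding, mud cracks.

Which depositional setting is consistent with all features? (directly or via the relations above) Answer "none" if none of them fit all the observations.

Per-candidate check:
(A) lacustrine delta — does not account for coarsening-upward, cross-bedding, organic content high
(B) volcanic ash fall — graded bedding +; coarsening-upward -; mud cracks -; cross-bedding -; organic content high -
(C) fluvial channel — graded bedding +; coarsening-upward +; mud cracks +; cross-bedding -; organic content high +
(D) tidal flat — graded bedding -; coarsening-upward +; mud cracks +; cross-bedding -; organic content high +
(E) beach shoreface — does not account for graded bedding, organic content high
None of the listed candidates fits everything.

none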